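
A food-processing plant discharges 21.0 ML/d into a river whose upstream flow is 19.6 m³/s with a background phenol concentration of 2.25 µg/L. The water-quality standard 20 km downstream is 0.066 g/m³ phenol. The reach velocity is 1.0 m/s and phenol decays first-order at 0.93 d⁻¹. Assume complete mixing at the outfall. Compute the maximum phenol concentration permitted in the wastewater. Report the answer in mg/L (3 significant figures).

6.50 mg/L

21.0 ML/d = 0.2431 m³/s.
2.25 µg/L = 0.00225 mg/L.
Travel time to the compliance point: t = 2e+04/1.0 = 2e+04 s = 0.2315 d; decay factor exp(−0.93·0.2315) = 0.8063.
So the concentration just after mixing may be at most 0.066/0.8063 = 0.08185 mg/L.
Mass balance: 0.08185·19.84 = 0.2431·Cₑ + 19.6·0.00225.
Cₑ = (1.624 − 0.0441) / 0.2431 = 6.501 mg/L.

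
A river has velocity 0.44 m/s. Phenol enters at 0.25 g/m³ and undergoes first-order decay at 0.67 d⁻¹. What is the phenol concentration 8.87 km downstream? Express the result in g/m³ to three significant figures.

Travel time t = 8.87 km / 0.44 m/s = 8870/0.44 = 2.016e+04 s = 0.2333 d.
First-order decay: C = 0.25·exp(−0.67·0.2333) = 0.25·0.8553 = 0.2138 g/m³.

0.214 g/m³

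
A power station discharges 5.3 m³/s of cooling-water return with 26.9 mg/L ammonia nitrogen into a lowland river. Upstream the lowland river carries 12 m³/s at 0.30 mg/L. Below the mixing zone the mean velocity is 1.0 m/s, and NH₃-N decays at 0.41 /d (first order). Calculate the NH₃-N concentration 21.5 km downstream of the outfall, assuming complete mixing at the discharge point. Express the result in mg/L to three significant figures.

7.63 mg/L

After complete mixing, C₀ = (5.3·26.9 + 12·0.3) / 17.3 = 8.449 mg/L.
Travel time t = 2.15e+04 m / 1.0 m/s = 2.15e+04 s = 0.2488 d.
C = 8.449·exp(−0.41·0.2488) = 8.449·0.903 = 7.63 mg/L.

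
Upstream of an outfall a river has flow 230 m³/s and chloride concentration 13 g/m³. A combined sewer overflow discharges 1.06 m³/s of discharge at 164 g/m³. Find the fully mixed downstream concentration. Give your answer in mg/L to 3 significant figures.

13.7 mg/L

Flow-weighted mixing gives C = (1.06·164 + 230·13) / (1.06 + 230) = 3164/231.1 = 13.69 mg/L.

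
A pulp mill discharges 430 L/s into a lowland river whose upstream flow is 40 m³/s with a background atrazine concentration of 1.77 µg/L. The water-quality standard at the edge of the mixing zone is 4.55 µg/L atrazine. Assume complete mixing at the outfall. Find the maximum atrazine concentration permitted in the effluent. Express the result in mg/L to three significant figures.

0.263 mg/L

430 L/s = 0.43 m³/s.
1.77 µg/L = 0.00177 mg/L.
4.55 µg/L = 0.00455 mg/L.
Mass balance: 0.00455·40.43 = 0.43·Cₑ + 40·0.00177.
Cₑ = (0.184 − 0.0708) / 0.43 = 0.2632 mg/L.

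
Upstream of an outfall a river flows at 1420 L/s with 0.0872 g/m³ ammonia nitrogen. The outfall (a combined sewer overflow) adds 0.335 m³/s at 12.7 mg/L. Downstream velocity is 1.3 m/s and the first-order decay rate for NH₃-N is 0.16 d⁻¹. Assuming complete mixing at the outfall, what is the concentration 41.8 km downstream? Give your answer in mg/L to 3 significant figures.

1420 L/s = 1.42 m³/s.
After complete mixing, C₀ = (0.335·12.7 + 1.42·0.0872) / 1.755 = 2.495 mg/L.
Travel time t = 4.18e+04 m / 1.3 m/s = 3.215e+04 s = 0.3722 d.
C = 2.495·exp(−0.16·0.3722) = 2.495·0.9422 = 2.351 mg/L.

2.35 mg/L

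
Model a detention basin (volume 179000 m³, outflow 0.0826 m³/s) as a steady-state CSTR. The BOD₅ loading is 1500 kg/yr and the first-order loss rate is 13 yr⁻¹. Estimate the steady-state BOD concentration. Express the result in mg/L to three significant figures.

0.304 mg/L

Outflow Q = 0.0826 m³/s × 3.156e+07 s/yr = 2.607e+06 m³/yr.
Steady-state CSTR mass balance: W = Q·C + k·V·C, so C = W/(Q + kV).
Q + kV = 2.607e+06 + 13·179000 = 4.934e+06 m³/yr.
C = 1500/4.934e+06 = 0.000304 kg/m³ = 0.304 mg/L.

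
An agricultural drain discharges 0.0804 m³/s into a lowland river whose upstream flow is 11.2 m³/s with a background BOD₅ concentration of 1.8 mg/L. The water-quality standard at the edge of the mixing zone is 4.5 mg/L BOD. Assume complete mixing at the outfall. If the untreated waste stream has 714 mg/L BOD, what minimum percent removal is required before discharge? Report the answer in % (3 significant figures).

46.7 %

Mass balance: 4.5·11.28 = 0.0804·Cₑ + 11.2·1.8.
Cₑ = (50.76 − 20.16) / 0.0804 = 380.6 mg/L.
Required removal = 1 − 380.6/714 = 46.69 %.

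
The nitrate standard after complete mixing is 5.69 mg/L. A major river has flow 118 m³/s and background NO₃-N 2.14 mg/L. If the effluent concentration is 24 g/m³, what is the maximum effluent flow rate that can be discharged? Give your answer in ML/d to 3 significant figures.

Mass balance at complete mixing: C_std·(Q_w + Q_r) = Q_w·C_e + Q_r·C_b.
Rearranging, Q_w = Q_r·(C_std − C_b)/(C_e − C_std) = 118·(5.69 − 2.14) / (24 − 5.69) = 22.88 m³/s.
= 1977 ML/d.

1980 ML/d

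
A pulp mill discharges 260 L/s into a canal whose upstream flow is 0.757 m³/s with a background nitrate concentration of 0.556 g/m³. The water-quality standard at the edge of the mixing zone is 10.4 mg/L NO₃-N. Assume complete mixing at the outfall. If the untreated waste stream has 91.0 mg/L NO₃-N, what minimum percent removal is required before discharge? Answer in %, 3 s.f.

57.1 %

260 L/s = 0.26 m³/s.
Mass balance: 10.4·1.017 = 0.26·Cₑ + 0.757·0.556.
Cₑ = (10.58 − 0.4209) / 0.26 = 39.06 mg/L.
Required removal = 1 − 39.06/91.0 = 57.08 %.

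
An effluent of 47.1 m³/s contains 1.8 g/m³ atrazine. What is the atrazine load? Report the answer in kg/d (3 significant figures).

7320 kg/d

Mass flux = Q·C = 47.1 m³/s × 1.8 g/m³ = 84.78 g/s.
= 84.78 g/s × 86.4 = 7325 kg/d.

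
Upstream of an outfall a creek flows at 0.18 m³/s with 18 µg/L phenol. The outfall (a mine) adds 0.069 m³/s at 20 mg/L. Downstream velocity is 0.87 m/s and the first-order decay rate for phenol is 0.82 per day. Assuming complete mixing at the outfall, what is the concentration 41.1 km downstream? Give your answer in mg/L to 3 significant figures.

3.55 mg/L

18 µg/L = 0.018 mg/L.
After complete mixing, C₀ = (0.069·20 + 0.18·0.018) / 0.249 = 5.555 mg/L.
Travel time t = 4.11e+04 m / 0.87 m/s = 4.724e+04 s = 0.5468 d.
C = 5.555·exp(−0.82·0.5468) = 5.555·0.6387 = 3.548 mg/L.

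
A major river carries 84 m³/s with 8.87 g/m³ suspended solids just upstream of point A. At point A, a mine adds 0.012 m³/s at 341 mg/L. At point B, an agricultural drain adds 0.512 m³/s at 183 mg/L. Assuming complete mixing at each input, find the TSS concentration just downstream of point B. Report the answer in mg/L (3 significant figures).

After input A: C = (84·8.87 + 0.012·341) / 84.01 = 8.917 mg/L.
After input B: C = (84.01·8.917 + 0.512·183) / 84.52 = 9.972 mg/L.

9.97 mg/L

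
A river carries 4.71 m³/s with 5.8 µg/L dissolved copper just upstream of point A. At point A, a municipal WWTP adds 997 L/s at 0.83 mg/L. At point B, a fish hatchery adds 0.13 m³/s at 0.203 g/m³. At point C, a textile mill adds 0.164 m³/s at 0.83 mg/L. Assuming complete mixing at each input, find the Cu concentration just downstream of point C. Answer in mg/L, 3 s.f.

0.170 mg/L

5.8 µg/L = 0.0058 mg/L.
997 L/s = 0.997 m³/s.
After input A: C = (4.71·0.0058 + 0.997·0.83) / 5.707 = 0.1498 mg/L.
After input B: C = (5.707·0.1498 + 0.13·0.203) / 5.837 = 0.151 mg/L.
After input C: C = (5.837·0.151 + 0.164·0.83) / 6.001 = 0.1695 mg/L.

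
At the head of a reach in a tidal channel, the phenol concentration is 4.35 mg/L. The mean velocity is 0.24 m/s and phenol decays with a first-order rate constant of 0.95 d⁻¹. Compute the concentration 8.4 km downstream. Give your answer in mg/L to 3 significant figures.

2.96 mg/L

Travel time t = 8.4 km / 0.24 m/s = 8400/0.24 = 3.5e+04 s = 0.4051 d.
First-order decay: C = 4.35·exp(−0.95·0.4051) = 4.35·0.6806 = 2.96 mg/L.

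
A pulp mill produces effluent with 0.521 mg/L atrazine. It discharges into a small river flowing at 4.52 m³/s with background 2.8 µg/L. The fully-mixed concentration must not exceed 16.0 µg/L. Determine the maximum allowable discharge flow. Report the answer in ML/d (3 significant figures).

2.8 µg/L = 0.0028 mg/L.
16.0 µg/L = 0.016 mg/L.
Mass balance at complete mixing: C_std·(Q_w + Q_r) = Q_w·C_e + Q_r·C_b.
Rearranging, Q_w = Q_r·(C_std − C_b)/(C_e − C_std) = 4.52·(0.016 − 0.0028) / (0.521 − 0.016) = 0.1181 m³/s.
= 10.21 ML/d.

10.2 ML/d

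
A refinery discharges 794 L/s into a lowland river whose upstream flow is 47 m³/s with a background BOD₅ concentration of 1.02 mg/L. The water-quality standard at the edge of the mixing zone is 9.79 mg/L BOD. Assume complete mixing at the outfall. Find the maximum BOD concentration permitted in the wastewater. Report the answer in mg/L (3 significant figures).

529 mg/L

794 L/s = 0.794 m³/s.
Mass balance: 9.79·47.79 = 0.794·Cₑ + 47·1.02.
Cₑ = (467.9 − 47.94) / 0.794 = 528.9 mg/L.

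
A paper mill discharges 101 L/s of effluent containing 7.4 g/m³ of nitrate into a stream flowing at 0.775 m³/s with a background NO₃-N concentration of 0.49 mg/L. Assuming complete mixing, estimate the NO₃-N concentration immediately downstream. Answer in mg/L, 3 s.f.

101 L/s = 0.101 m³/s.
Flow-weighted mixing gives C = (0.101·7.4 + 0.775·0.49) / (0.101 + 0.775) = 1.127/0.876 = 1.287 mg/L.

1.29 mg/L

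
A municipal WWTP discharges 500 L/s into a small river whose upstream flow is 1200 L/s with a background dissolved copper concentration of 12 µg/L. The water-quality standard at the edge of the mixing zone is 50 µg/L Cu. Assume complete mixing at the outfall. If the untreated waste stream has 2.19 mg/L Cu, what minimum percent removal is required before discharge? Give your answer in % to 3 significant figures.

500 L/s = 0.5 m³/s.
1200 L/s = 1.2 m³/s.
12 µg/L = 0.012 mg/L.
50 µg/L = 0.05 mg/L.
Mass balance: 0.05·1.7 = 0.5·Cₑ + 1.2·0.012.
Cₑ = (0.085 − 0.0144) / 0.5 = 0.1412 mg/L.
Required removal = 1 − 0.1412/2.19 = 93.55 %.

93.6 %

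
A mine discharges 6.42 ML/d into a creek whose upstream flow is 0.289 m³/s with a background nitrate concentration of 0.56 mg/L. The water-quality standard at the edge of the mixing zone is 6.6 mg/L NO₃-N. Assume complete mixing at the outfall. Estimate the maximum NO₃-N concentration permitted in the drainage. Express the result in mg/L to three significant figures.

6.42 ML/d = 0.07431 m³/s.
Mass balance: 6.6·0.3633 = 0.07431·Cₑ + 0.289·0.56.
Cₑ = (2.398 − 0.1618) / 0.07431 = 30.09 mg/L.

30.1 mg/L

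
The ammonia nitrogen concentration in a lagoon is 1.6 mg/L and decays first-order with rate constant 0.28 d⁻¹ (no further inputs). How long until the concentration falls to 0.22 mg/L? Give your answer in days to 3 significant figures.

7.09 d

t = ln(C₀/C)/k = ln(1.6/0.22)/0.28 = 1.984/0.28 = 7.086 d.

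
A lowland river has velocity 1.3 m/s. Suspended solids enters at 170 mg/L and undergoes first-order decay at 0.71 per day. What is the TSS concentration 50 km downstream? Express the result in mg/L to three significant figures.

Travel time t = 50 km / 1.3 m/s = 5e+04/1.3 = 3.846e+04 s = 0.4452 d.
First-order decay: C = 170·exp(−0.71·0.4452) = 170·0.729 = 123.9 mg/L.

124 mg/L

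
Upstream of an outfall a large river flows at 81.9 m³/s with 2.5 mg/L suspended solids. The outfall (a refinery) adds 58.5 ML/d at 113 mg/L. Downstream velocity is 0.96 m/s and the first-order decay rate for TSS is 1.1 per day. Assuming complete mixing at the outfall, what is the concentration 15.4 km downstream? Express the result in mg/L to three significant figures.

58.5 ML/d = 0.6771 m³/s.
After complete mixing, C₀ = (0.6771·113 + 81.9·2.5) / 82.58 = 3.406 mg/L.
Travel time t = 1.54e+04 m / 0.96 m/s = 1.604e+04 s = 0.1857 d.
C = 3.406·exp(−1.1·0.1857) = 3.406·0.8153 = 2.777 mg/L.

2.78 mg/L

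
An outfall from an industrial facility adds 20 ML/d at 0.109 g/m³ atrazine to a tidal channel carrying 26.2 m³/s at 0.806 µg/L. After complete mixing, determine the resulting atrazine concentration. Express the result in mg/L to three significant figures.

20 ML/d = 0.2315 m³/s.
0.806 µg/L = 0.000806 mg/L.
By mass balance at complete mixing, C = (0.2315·0.109 + 26.2·0.000806) / (0.2315 + 26.2) = 0.04635/26.43 = 0.001754 mg/L.

0.00175 mg/L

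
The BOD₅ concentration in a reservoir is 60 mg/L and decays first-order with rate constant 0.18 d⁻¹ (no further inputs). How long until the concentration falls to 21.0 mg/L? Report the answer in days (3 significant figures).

5.83 d

t = ln(C₀/C)/k = ln(60/21.0)/0.18 = 1.05/0.18 = 5.832 d.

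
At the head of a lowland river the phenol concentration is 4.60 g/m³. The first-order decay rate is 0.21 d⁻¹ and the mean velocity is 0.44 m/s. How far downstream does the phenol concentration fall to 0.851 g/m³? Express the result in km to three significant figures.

305 km

From C = C₀·e^(−kt), t = ln(C₀/C)/k = ln(4.60/0.851)/0.21 = 1.687/0.21 = 8.035 d.
Distance = v·t = 0.44 m/s × 6.942e+05 s = 3.055e+05 m = 305.5 km.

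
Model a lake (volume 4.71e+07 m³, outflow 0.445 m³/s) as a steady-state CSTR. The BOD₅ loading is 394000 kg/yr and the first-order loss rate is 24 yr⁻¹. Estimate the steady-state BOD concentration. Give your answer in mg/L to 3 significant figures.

0.344 mg/L

Outflow Q = 0.445 m³/s × 3.156e+07 s/yr = 1.404e+07 m³/yr.
Steady-state CSTR mass balance: W = Q·C + k·V·C, so C = W/(Q + kV).
Q + kV = 1.404e+07 + 24·4.71e+07 = 1.144e+09 m³/yr.
C = 394000/1.144e+09 = 0.0003443 kg/m³ = 0.3443 mg/L.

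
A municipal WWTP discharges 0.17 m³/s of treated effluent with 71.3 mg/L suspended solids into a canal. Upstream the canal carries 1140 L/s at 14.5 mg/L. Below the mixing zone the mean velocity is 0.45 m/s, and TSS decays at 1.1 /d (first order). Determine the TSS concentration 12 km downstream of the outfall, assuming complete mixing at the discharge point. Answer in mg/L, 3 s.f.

15.6 mg/L

1140 L/s = 1.14 m³/s.
After complete mixing, C₀ = (0.17·71.3 + 1.14·14.5) / 1.31 = 21.87 mg/L.
Travel time t = 1.2e+04 m / 0.45 m/s = 2.667e+04 s = 0.3086 d.
C = 21.87·exp(−1.1·0.3086) = 21.87·0.7121 = 15.57 mg/L.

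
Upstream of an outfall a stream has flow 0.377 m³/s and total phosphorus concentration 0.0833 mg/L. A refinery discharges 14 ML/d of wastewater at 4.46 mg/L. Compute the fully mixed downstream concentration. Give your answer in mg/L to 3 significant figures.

1.40 mg/L

14 ML/d = 0.162 m³/s.
By mass balance at complete mixing, C = (0.162·4.46 + 0.377·0.0833) / (0.162 + 0.377) = 0.7541/0.539 = 1.399 mg/L.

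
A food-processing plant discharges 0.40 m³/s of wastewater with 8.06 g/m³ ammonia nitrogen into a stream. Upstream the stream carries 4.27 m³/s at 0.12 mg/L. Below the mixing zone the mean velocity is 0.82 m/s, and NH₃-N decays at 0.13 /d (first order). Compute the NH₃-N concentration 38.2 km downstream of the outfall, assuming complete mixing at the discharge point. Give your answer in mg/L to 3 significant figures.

After complete mixing, C₀ = (0.4·8.06 + 4.27·0.12) / 4.67 = 0.8001 mg/L.
Travel time t = 3.82e+04 m / 0.82 m/s = 4.659e+04 s = 0.5392 d.
C = 0.8001·exp(−0.13·0.5392) = 0.8001·0.9323 = 0.7459 mg/L.

0.746 mg/L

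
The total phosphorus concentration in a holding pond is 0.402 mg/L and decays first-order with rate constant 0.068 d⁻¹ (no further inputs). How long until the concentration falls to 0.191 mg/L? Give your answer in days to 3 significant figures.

t = ln(C₀/C)/k = ln(0.402/0.191)/0.068 = 0.7442/0.068 = 10.94 d.

10.9 d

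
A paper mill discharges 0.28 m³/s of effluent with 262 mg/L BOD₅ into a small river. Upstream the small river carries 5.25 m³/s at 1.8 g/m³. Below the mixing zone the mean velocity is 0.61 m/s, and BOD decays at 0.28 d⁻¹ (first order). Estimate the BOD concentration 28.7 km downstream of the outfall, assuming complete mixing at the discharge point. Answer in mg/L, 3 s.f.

After complete mixing, C₀ = (0.28·262 + 5.25·1.8) / 5.53 = 14.97 mg/L.
Travel time t = 2.87e+04 m / 0.61 m/s = 4.705e+04 s = 0.5446 d.
C = 14.97·exp(−0.28·0.5446) = 14.97·0.8586 = 12.86 mg/L.

12.9 mg/L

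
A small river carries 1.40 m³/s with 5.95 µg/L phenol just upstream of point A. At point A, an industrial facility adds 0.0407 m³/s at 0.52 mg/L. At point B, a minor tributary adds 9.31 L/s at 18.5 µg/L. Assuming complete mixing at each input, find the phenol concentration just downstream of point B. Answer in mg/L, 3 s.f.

0.0205 mg/L

5.95 µg/L = 0.00595 mg/L.
After input A: C = (1.4·0.00595 + 0.0407·0.52) / 1.441 = 0.02047 mg/L.
9.31 L/s = 0.00931 m³/s.
18.5 µg/L = 0.0185 mg/L.
After input B: C = (1.441·0.02047 + 0.00931·0.0185) / 1.45 = 0.02046 mg/L.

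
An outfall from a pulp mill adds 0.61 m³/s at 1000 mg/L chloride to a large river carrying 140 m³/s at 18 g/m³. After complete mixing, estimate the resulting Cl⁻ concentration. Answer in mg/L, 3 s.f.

By mass balance at complete mixing, C = (0.61·1000 + 140·18) / (0.61 + 140) = 3130/140.6 = 22.26 mg/L.

22.3 mg/L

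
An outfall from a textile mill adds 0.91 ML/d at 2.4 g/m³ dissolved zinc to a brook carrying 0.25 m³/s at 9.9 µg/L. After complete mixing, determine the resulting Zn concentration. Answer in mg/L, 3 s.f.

0.107 mg/L

0.91 ML/d = 0.01053 m³/s.
9.9 µg/L = 0.0099 mg/L.
Conservation of mass across the mixing zone: C = (0.01053·2.4 + 0.25·0.0099) / (0.01053 + 0.25) = 0.02775/0.2605 = 0.1065 mg/L.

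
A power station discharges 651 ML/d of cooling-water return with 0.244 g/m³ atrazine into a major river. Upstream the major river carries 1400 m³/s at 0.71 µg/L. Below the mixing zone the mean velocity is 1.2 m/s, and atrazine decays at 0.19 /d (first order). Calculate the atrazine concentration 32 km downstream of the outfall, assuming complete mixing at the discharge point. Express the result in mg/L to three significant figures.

651 ML/d = 7.535 m³/s.
0.71 µg/L = 0.00071 mg/L.
After complete mixing, C₀ = (7.535·0.244 + 1400·0.00071) / 1408 = 0.002012 mg/L.
Travel time t = 3.2e+04 m / 1.2 m/s = 2.667e+04 s = 0.3086 d.
C = 0.002012·exp(−0.19·0.3086) = 0.002012·0.943 = 0.001898 mg/L.

0.00190 mg/L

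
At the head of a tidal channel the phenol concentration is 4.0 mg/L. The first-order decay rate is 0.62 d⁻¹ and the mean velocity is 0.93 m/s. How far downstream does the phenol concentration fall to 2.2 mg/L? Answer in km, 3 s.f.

77.5 km

From C = C₀·e^(−kt), t = ln(C₀/C)/k = ln(4.0/2.2)/0.62 = 0.5978/0.62 = 0.9643 d.
Distance = v·t = 0.93 m/s × 8.331e+04 s = 7.748e+04 m = 77.48 km.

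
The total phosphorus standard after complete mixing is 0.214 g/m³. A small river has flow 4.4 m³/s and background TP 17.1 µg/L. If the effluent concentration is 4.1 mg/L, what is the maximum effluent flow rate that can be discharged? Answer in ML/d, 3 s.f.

19.3 ML/d

17.1 µg/L = 0.0171 mg/L.
Mass balance at complete mixing: C_std·(Q_w + Q_r) = Q_w·C_e + Q_r·C_b.
Rearranging, Q_w = Q_r·(C_std − C_b)/(C_e − C_std) = 4.4·(0.214 − 0.0171) / (4.1 − 0.214) = 0.2229 m³/s.
= 19.26 ML/d.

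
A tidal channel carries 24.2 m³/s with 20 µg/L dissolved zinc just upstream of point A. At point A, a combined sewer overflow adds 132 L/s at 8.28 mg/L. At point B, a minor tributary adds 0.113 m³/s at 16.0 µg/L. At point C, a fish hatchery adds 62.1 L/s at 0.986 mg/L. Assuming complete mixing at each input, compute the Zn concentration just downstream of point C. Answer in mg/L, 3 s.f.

0.0669 mg/L

20 µg/L = 0.02 mg/L.
132 L/s = 0.132 m³/s.
After input A: C = (24.2·0.02 + 0.132·8.28) / 24.33 = 0.06481 mg/L.
16.0 µg/L = 0.016 mg/L.
After input B: C = (24.33·0.06481 + 0.113·0.016) / 24.45 = 0.06458 mg/L.
62.1 L/s = 0.0621 m³/s.
After input C: C = (24.45·0.06458 + 0.0621·0.986) / 24.51 = 0.06692 mg/L.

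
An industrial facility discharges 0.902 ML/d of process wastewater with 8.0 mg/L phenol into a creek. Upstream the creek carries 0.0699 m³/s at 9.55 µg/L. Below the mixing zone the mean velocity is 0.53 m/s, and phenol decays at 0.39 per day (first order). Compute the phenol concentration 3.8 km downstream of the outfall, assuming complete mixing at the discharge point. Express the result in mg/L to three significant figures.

0.902 ML/d = 0.01044 m³/s.
9.55 µg/L = 0.00955 mg/L.
After complete mixing, C₀ = (0.01044·8 + 0.0699·0.00955) / 0.08034 = 1.048 mg/L.
Travel time t = 3800 m / 0.53 m/s = 7170 s = 0.08298 d.
C = 1.048·exp(−0.39·0.08298) = 1.048·0.9682 = 1.015 mg/L.

1.01 mg/L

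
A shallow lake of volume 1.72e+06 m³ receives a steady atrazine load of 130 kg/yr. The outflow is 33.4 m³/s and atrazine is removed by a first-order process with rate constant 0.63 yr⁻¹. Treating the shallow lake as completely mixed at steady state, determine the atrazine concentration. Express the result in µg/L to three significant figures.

Outflow Q = 33.4 m³/s × 3.156e+07 s/yr = 1.054e+09 m³/yr.
Steady-state CSTR mass balance: W = Q·C + k·V·C, so C = W/(Q + kV).
Q + kV = 1.054e+09 + 0.63·1.72e+06 = 1.055e+09 m³/yr.
C = 130/1.055e+09 = 1.232e-07 kg/m³ = 0.0001232 mg/L = 0.1232 µg/L.

0.123 µg/L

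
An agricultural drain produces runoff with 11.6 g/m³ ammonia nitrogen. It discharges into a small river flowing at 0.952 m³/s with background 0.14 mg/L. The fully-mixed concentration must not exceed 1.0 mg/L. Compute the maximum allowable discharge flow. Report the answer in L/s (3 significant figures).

Mass balance at complete mixing: C_std·(Q_w + Q_r) = Q_w·C_e + Q_r·C_b.
Rearranging, Q_w = Q_r·(C_std − C_b)/(C_e − C_std) = 0.952·(1 − 0.14) / (11.6 − 1) = 0.07724 m³/s.
= 77.24 L/s.

77.2 L/s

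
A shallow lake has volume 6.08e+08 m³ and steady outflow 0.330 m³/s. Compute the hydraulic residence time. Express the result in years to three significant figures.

Q = 0.330 m³/s × 3.156e+07 s/yr = 1.041e+07 m³/yr.
Hydraulic residence time τ = V/Q = 6.08e+08/1.041e+07 = 58.38 yr.

58.4 yr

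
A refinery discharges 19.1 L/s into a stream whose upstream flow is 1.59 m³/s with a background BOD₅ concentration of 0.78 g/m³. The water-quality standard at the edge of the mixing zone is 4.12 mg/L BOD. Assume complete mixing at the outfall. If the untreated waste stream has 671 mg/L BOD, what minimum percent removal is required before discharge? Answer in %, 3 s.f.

19.1 L/s = 0.0191 m³/s.
Mass balance: 4.12·1.609 = 0.0191·Cₑ + 1.59·0.78.
Cₑ = (6.629 − 1.24) / 0.0191 = 282.2 mg/L.
Required removal = 1 − 282.2/671 = 57.95 %.

57.9 %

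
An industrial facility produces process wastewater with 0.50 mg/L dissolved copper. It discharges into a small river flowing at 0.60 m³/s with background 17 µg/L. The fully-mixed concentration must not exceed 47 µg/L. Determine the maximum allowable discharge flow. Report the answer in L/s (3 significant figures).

39.7 L/s

17 µg/L = 0.017 mg/L.
47 µg/L = 0.047 mg/L.
Mass balance at complete mixing: C_std·(Q_w + Q_r) = Q_w·C_e + Q_r·C_b.
Rearranging, Q_w = Q_r·(C_std − C_b)/(C_e − C_std) = 0.60·(0.047 − 0.017) / (0.5 − 0.047) = 0.03974 m³/s.
= 39.74 L/s.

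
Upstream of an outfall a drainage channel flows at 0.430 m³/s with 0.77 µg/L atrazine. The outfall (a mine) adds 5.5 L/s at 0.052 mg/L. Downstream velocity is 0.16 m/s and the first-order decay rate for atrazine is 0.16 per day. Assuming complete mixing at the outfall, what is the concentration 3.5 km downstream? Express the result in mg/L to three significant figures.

0.00136 mg/L

5.5 L/s = 0.0055 m³/s.
0.77 µg/L = 0.00077 mg/L.
After complete mixing, C₀ = (0.0055·0.052 + 0.43·0.00077) / 0.4355 = 0.001417 mg/L.
Travel time t = 3500 m / 0.16 m/s = 2.188e+04 s = 0.2532 d.
C = 0.001417·exp(−0.16·0.2532) = 0.001417·0.9603 = 0.001361 mg/L.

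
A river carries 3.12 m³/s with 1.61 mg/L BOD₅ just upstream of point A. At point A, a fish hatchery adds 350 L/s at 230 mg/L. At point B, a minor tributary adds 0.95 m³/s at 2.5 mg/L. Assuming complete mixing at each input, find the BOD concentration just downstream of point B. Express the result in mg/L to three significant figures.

19.9 mg/L

350 L/s = 0.35 m³/s.
After input A: C = (3.12·1.61 + 0.35·230) / 3.47 = 24.65 mg/L.
After input B: C = (3.47·24.65 + 0.95·2.5) / 4.42 = 19.89 mg/L.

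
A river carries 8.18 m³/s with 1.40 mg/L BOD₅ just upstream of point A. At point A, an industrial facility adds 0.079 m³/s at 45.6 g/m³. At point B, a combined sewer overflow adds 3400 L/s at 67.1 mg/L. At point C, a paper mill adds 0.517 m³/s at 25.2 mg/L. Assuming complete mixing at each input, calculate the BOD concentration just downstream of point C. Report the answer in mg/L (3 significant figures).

After input A: C = (8.18·1.4 + 0.079·45.6) / 8.259 = 1.823 mg/L.
3400 L/s = 3.4 m³/s.
After input B: C = (8.259·1.823 + 3.4·67.1) / 11.66 = 20.86 mg/L.
After input C: C = (11.66·20.86 + 0.517·25.2) / 12.18 = 21.04 mg/L.

21.0 mg/L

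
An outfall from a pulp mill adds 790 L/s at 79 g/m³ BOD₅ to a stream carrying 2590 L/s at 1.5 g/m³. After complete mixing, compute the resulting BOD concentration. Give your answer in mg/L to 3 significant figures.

790 L/s = 0.79 m³/s.
2590 L/s = 2.59 m³/s.
By mass balance at complete mixing, C = (0.79·79 + 2.59·1.5) / (0.79 + 2.59) = 66.3/3.38 = 19.61 mg/L.

19.6 mg/L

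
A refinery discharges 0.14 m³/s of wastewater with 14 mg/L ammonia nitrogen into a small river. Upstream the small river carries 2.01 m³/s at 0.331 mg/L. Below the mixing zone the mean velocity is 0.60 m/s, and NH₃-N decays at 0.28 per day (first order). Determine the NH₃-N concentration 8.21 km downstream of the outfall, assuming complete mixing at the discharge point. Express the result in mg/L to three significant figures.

1.17 mg/L

After complete mixing, C₀ = (0.14·14 + 2.01·0.331) / 2.15 = 1.221 mg/L.
Travel time t = 8210 m / 0.60 m/s = 1.368e+04 s = 0.1584 d.
C = 1.221·exp(−0.28·0.1584) = 1.221·0.9566 = 1.168 mg/L.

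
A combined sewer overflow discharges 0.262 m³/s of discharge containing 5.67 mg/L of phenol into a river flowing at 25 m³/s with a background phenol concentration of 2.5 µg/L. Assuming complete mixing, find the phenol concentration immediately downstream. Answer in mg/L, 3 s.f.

2.5 µg/L = 0.0025 mg/L.
By mass balance at complete mixing, C = (0.262·5.67 + 25·0.0025) / (0.262 + 25) = 1.548/25.26 = 0.06128 mg/L.

0.0613 mg/L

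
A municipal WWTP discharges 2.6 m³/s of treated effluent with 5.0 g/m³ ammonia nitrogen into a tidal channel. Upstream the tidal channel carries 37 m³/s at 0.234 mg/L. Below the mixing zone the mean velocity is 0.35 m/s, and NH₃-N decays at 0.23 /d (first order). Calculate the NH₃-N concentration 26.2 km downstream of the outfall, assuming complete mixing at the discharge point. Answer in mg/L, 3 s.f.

0.448 mg/L

After complete mixing, C₀ = (2.6·5 + 37·0.234) / 39.6 = 0.5469 mg/L.
Travel time t = 2.62e+04 m / 0.35 m/s = 7.486e+04 s = 0.8664 d.
C = 0.5469·exp(−0.23·0.8664) = 0.5469·0.8193 = 0.4481 mg/L.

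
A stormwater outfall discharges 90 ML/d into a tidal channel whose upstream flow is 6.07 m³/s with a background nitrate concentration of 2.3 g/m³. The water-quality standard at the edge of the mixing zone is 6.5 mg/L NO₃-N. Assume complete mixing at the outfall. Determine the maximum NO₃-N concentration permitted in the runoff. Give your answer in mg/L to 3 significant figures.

31.0 mg/L

90 ML/d = 1.042 m³/s.
Mass balance: 6.5·7.112 = 1.042·Cₑ + 6.07·2.3.
Cₑ = (46.23 − 13.96) / 1.042 = 30.97 mg/L.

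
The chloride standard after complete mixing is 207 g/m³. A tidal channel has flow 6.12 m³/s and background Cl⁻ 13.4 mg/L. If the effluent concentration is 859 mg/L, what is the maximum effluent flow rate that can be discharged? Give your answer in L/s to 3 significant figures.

Mass balance at complete mixing: C_std·(Q_w + Q_r) = Q_w·C_e + Q_r·C_b.
Rearranging, Q_w = Q_r·(C_std − C_b)/(C_e − C_std) = 6.12·(207 − 13.4) / (859 − 207) = 1.817 m³/s.
= 1817 L/s.

1820 L/s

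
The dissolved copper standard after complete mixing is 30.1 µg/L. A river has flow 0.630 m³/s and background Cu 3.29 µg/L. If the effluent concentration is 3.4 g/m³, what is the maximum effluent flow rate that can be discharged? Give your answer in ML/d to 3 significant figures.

0.433 ML/d

3.29 µg/L = 0.00329 mg/L.
30.1 µg/L = 0.0301 mg/L.
Mass balance at complete mixing: C_std·(Q_w + Q_r) = Q_w·C_e + Q_r·C_b.
Rearranging, Q_w = Q_r·(C_std − C_b)/(C_e − C_std) = 0.630·(0.0301 − 0.00329) / (3.4 − 0.0301) = 0.005012 m³/s.
= 0.433 ML/d.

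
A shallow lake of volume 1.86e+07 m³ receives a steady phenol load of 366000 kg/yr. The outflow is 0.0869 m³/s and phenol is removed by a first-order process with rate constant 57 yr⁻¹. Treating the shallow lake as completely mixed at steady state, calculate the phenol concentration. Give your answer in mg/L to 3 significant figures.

0.344 mg/L

Outflow Q = 0.0869 m³/s × 3.156e+07 s/yr = 2.742e+06 m³/yr.
Steady-state CSTR mass balance: W = Q·C + k·V·C, so C = W/(Q + kV).
Q + kV = 2.742e+06 + 57·1.86e+07 = 1.063e+09 m³/yr.
C = 366000/1.063e+09 = 0.0003443 kg/m³ = 0.3443 mg/L.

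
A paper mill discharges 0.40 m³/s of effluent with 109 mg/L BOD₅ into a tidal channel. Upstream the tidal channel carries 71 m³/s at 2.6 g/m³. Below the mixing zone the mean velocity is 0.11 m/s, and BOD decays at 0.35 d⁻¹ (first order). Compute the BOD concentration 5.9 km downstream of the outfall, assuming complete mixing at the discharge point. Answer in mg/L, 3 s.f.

After complete mixing, C₀ = (0.4·109 + 71·2.6) / 71.4 = 3.196 mg/L.
Travel time t = 5900 m / 0.11 m/s = 5.364e+04 s = 0.6208 d.
C = 3.196·exp(−0.35·0.6208) = 3.196·0.8047 = 2.572 mg/L.

2.57 mg/L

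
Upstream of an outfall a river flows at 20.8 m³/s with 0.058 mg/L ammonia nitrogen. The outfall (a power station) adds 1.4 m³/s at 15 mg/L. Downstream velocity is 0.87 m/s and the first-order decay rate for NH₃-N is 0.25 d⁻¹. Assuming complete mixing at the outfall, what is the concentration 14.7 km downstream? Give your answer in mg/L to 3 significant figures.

After complete mixing, C₀ = (1.4·15 + 20.8·0.058) / 22.2 = 1 mg/L.
Travel time t = 1.47e+04 m / 0.87 m/s = 1.69e+04 s = 0.1956 d.
C = 1·exp(−0.25·0.1956) = 1·0.9523 = 0.9526 mg/L.

0.953 mg/L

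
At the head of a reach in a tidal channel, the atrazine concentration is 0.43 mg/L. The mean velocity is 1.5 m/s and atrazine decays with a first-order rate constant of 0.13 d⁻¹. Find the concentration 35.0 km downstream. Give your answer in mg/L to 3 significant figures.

Travel time t = 35.0 km / 1.5 m/s = 3.5e+04/1.5 = 2.333e+04 s = 0.2701 d.
First-order decay: C = 0.43·exp(−0.13·0.2701) = 0.43·0.9655 = 0.4152 mg/L.

0.415 mg/L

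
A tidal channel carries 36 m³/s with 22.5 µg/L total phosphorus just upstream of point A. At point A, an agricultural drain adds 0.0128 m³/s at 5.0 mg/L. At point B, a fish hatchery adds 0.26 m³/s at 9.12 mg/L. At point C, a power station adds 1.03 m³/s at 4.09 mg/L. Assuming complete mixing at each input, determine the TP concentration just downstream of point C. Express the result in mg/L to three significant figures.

0.200 mg/L

22.5 µg/L = 0.0225 mg/L.
After input A: C = (36·0.0225 + 0.0128·5) / 36.01 = 0.02427 mg/L.
After input B: C = (36.01·0.02427 + 0.26·9.12) / 36.27 = 0.08947 mg/L.
After input C: C = (36.27·0.08947 + 1.03·4.09) / 37.3 = 0.1999 mg/L.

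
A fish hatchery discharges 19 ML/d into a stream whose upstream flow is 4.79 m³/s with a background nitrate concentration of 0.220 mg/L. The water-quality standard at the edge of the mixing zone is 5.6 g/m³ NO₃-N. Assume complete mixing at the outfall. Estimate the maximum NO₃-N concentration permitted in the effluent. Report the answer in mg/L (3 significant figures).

123 mg/L

19 ML/d = 0.2199 m³/s.
Mass balance: 5.6·5.01 = 0.2199·Cₑ + 4.79·0.22.
Cₑ = (28.06 − 1.054) / 0.2199 = 122.8 mg/L.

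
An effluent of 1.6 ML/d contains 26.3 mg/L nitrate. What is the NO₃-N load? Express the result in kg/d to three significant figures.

42.1 kg/d

1.6 ML/d = 0.01852 m³/s.
Mass flux = Q·C = 0.01852 m³/s × 26.3 g/m³ = 0.487 g/s.
= 0.487 g/s × 86.4 = 42.08 kg/d.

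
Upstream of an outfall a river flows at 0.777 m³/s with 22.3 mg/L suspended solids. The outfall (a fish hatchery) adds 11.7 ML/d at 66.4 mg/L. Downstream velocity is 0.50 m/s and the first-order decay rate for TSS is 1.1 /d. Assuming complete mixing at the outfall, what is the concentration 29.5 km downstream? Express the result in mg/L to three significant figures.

11.7 ML/d = 0.1354 m³/s.
After complete mixing, C₀ = (0.1354·66.4 + 0.777·22.3) / 0.9124 = 28.85 mg/L.
Travel time t = 2.95e+04 m / 0.50 m/s = 5.9e+04 s = 0.6829 d.
C = 28.85·exp(−1.1·0.6829) = 28.85·0.4718 = 13.61 mg/L.

13.6 mg/L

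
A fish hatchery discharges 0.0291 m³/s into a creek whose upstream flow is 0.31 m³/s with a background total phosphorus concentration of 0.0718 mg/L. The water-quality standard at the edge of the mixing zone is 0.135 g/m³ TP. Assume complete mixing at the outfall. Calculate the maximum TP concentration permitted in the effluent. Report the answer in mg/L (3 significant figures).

0.808 mg/L

Mass balance: 0.135·0.3391 = 0.0291·Cₑ + 0.31·0.0718.
Cₑ = (0.04578 − 0.02226) / 0.0291 = 0.8083 mg/L.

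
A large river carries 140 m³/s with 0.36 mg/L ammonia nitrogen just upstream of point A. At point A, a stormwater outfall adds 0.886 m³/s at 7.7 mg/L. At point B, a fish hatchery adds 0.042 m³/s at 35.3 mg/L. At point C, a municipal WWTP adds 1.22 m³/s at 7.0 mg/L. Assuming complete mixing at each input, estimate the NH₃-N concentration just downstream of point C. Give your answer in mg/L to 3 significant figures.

0.473 mg/L

After input A: C = (140·0.36 + 0.886·7.7) / 140.9 = 0.4062 mg/L.
After input B: C = (140.9·0.4062 + 0.042·35.3) / 140.9 = 0.4166 mg/L.
After input C: C = (140.9·0.4166 + 1.22·7) / 142.1 = 0.4731 mg/L.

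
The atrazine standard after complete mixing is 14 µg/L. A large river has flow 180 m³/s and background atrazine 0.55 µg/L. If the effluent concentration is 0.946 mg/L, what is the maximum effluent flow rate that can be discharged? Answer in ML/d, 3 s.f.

224 ML/d

0.55 µg/L = 0.00055 mg/L.
14 µg/L = 0.014 mg/L.
Mass balance at complete mixing: C_std·(Q_w + Q_r) = Q_w·C_e + Q_r·C_b.
Rearranging, Q_w = Q_r·(C_std − C_b)/(C_e − C_std) = 180·(0.014 − 0.00055) / (0.946 − 0.014) = 2.598 m³/s.
= 224.4 ML/d.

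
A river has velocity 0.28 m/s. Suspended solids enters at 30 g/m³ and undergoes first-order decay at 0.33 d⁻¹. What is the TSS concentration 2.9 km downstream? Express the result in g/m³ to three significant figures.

28.8 g/m³

Travel time t = 2.9 km / 0.28 m/s = 2900/0.28 = 1.036e+04 s = 0.1199 d.
First-order decay: C = 30·exp(−0.33·0.1199) = 30·0.9612 = 28.84 g/m³.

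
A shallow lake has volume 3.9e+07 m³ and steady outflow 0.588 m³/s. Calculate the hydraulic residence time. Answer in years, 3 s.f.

Q = 0.588 m³/s × 3.156e+07 s/yr = 1.856e+07 m³/yr.
Hydraulic residence time τ = V/Q = 3.9e+07/1.856e+07 = 2.102 yr.

2.10 yr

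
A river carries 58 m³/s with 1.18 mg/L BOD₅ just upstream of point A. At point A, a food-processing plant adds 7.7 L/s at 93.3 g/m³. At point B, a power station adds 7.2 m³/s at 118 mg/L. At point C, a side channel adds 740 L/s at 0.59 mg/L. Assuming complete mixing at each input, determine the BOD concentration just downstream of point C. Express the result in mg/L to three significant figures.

13.9 mg/L

7.7 L/s = 0.0077 m³/s.
After input A: C = (58·1.18 + 0.0077·93.3) / 58.01 = 1.192 mg/L.
After input B: C = (58.01·1.192 + 7.2·118) / 65.21 = 14.09 mg/L.
740 L/s = 0.74 m³/s.
After input C: C = (65.21·14.09 + 0.74·0.59) / 65.95 = 13.94 mg/L.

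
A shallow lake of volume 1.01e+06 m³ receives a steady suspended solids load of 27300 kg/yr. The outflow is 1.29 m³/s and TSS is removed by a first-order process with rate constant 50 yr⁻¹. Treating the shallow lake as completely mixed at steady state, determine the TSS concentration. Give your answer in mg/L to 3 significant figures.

Outflow Q = 1.29 m³/s × 3.156e+07 s/yr = 4.071e+07 m³/yr.
Steady-state CSTR mass balance: W = Q·C + k·V·C, so C = W/(Q + kV).
Q + kV = 4.071e+07 + 50·1.01e+06 = 9.121e+07 m³/yr.
C = 27300/9.121e+07 = 0.0002993 kg/m³ = 0.2993 mg/L.

0.299 mg/L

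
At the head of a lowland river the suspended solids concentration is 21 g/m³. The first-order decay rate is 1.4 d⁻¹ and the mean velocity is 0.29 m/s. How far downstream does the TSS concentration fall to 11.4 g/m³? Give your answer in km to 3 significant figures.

10.9 km

From C = C₀·e^(−kt), t = ln(C₀/C)/k = ln(21/11.4)/1.4 = 0.6109/1.4 = 0.4364 d.
Distance = v·t = 0.29 m/s × 3.77e+04 s = 1.093e+04 m = 10.93 km.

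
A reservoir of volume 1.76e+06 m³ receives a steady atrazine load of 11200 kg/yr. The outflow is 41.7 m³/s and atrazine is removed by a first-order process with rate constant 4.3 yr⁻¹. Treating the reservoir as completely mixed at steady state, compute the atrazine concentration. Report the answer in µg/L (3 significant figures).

Outflow Q = 41.7 m³/s × 3.156e+07 s/yr = 1.316e+09 m³/yr.
Steady-state CSTR mass balance: W = Q·C + k·V·C, so C = W/(Q + kV).
Q + kV = 1.316e+09 + 4.3·1.76e+06 = 1.324e+09 m³/yr.
C = 11200/1.324e+09 = 8.462e-06 kg/m³ = 0.008462 mg/L = 8.462 µg/L.

8.46 µg/L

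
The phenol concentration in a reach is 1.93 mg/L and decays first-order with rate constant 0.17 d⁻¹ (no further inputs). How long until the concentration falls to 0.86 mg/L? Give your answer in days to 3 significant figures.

t = ln(C₀/C)/k = ln(1.93/0.86)/0.17 = 0.8083/0.17 = 4.755 d.

4.75 d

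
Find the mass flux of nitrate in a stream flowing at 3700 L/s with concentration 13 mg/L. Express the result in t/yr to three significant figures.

3700 L/s = 3.7 m³/s.
Mass flux = Q·C = 3.7 m³/s × 13 g/m³ = 48.1 g/s.
= 48.1 g/s × 31.56 = 1518 t/yr.

1520 t/yr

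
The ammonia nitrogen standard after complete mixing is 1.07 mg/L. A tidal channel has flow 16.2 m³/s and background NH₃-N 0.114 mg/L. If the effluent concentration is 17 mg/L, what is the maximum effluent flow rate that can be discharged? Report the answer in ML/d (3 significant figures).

84.0 ML/d

Mass balance at complete mixing: C_std·(Q_w + Q_r) = Q_w·C_e + Q_r·C_b.
Rearranging, Q_w = Q_r·(C_std − C_b)/(C_e − C_std) = 16.2·(1.07 − 0.114) / (17 − 1.07) = 0.9722 m³/s.
= 84 ML/d.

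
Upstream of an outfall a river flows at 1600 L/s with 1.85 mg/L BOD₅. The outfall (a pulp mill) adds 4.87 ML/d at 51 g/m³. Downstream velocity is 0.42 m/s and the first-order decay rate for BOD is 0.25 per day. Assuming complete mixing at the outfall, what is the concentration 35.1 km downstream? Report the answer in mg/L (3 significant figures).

2.77 mg/L

4.87 ML/d = 0.05637 m³/s.
1600 L/s = 1.6 m³/s.
After complete mixing, C₀ = (0.05637·51 + 1.6·1.85) / 1.656 = 3.523 mg/L.
Travel time t = 3.51e+04 m / 0.42 m/s = 8.357e+04 s = 0.9673 d.
C = 3.523·exp(−0.25·0.9673) = 3.523·0.7852 = 2.766 mg/L.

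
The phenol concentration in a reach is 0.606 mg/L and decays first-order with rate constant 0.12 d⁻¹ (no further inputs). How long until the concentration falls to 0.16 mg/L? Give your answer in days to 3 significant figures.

t = ln(C₀/C)/k = ln(0.606/0.16)/0.12 = 1.332/0.12 = 11.1 d.

11.1 d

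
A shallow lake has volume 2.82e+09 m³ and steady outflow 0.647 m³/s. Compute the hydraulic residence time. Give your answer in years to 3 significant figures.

Q = 0.647 m³/s × 3.156e+07 s/yr = 2.042e+07 m³/yr.
Hydraulic residence time τ = V/Q = 2.82e+09/2.042e+07 = 138.1 yr.

138 yr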